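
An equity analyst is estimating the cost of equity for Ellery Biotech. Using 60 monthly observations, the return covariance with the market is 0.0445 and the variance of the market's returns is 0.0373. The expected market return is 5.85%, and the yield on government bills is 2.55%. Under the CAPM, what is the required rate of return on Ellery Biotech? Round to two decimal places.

6.49%

β = Cov(R_i, R_m) / Var(R_m) = 0.0445 / 0.0373 = 1.1930
MRP = 5.85% − 2.55% = 3.30%
E(R) = R_f + β × MRP = 2.55% + 1.1930 × 3.30% = 6.49%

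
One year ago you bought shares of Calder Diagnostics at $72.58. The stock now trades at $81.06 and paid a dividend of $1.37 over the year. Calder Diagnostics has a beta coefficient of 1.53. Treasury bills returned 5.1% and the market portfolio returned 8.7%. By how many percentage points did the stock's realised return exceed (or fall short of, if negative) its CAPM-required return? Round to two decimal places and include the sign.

Realised HPR = (P1 + D1 − P0) / P0 = (81.06 + 1.37 − 72.58) / 72.58 = 9.85 / 72.58 = 13.5712%
MRP = 8.7% − 5.1% = 3.60%
CAPM required = R_f + β·MRP = 5.1% + 1.53 × 3.6% = 10.6080%
α = realised − required = 13.5712% − 10.6080% = +2.96%

+2.96%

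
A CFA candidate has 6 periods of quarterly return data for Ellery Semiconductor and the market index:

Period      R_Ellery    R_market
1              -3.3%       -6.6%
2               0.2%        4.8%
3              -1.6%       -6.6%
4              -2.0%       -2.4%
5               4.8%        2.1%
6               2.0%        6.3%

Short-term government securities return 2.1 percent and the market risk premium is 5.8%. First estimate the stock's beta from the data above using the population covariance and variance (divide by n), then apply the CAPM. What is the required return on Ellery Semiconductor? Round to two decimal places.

4.32%

Mean R_i = (-3.3 + 0.2 − 1.6 − 2.0 + 4.8 + 2.0) / 6 = 0.0167%
Mean R_m = (-6.6 + 4.8 − 6.6 − 2.4 + 2.1 + 6.3) / 6 = -0.4000%
Σ(R_i − R̄_i)(R_m − R̄_m) = 60.8200  ⇒  Cov = 60.8200 / 6 = 10.1367
Σ(R_m − R̄_m)² = 159.0600  ⇒  Var(R_m) = 159.0600 / 6 = 26.5100
β = Cov / Var(R_m) = 10.1367 / 26.5100 = 0.3824
E(R) = R_f + β × MRP = 2.1% + 0.3824 × 5.8% = 4.32%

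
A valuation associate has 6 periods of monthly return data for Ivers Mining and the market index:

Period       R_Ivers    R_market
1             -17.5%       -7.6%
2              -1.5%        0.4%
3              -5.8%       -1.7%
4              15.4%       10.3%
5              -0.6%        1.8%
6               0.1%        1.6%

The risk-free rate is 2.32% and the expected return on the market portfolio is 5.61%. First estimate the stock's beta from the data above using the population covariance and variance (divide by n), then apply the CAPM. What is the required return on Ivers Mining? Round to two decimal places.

Mean R_i = (-17.5 − 1.5 − 5.8 + 15.4 − 0.6 + 0.1) / 6 = -1.6500%
Mean R_m = (-7.6 + 0.4 − 1.7 + 10.3 + 1.8 + 1.6) / 6 = 0.8000%
Σ(R_i − R̄_i)(R_m − R̄_m) = 307.8800  ⇒  Cov = 307.8800 / 6 = 51.3133
Σ(R_m − R̄_m)² = 168.8600  ⇒  Var(R_m) = 168.8600 / 6 = 28.1433
β = Cov / Var(R_m) = 51.3133 / 28.1433 = 1.8233
MRP = 5.61% − 2.32% = 3.29%
E(R) = R_f + β × MRP = 2.32% + 1.8233 × 3.29% = 8.32%

8.32%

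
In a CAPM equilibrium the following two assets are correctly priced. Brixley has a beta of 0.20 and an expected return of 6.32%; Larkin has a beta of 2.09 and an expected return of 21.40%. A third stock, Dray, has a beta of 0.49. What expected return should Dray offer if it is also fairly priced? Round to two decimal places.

8.63%

MRP (SML slope) = (21.40% − 6.32%) / (2.09 − 0.20) = 15.08% / 1.89 = 7.9788%
R_f (intercept) = 6.32% − 0.20 × 7.9788% = 4.7242%
E(R_Dray) = R_f + β × MRP = 4.7242% + 0.49 × 7.9788% = 8.63%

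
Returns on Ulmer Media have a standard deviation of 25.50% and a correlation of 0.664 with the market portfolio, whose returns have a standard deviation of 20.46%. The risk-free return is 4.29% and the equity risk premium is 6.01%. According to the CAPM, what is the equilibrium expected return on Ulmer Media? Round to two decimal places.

9.26%

β = ρ × σ_i / σ_m = 0.664 × 25.50% / 20.46% = 0.8276
E(R) = 4.29% + 0.8276 × 6.01% = 9.26%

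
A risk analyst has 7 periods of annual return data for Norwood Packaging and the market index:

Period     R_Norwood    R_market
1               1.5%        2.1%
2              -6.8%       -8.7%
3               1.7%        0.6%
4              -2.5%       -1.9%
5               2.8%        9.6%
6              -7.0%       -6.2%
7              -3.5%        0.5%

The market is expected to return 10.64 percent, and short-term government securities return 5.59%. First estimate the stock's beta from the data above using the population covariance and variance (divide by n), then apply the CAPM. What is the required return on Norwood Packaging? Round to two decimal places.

Mean R_i = (1.5 − 6.8 + 1.7 − 2.5 + 2.8 − 7.0 − 3.5) / 7 = -1.9714%
Mean R_m = (2.1 − 8.7 + 0.6 − 1.9 + 9.6 − 6.2 + 0.5) / 7 = -0.5714%
Σ(R_i − R̄_i)(R_m − R̄_m) = 128.7243  ⇒  Cov = 128.7243 / 7 = 18.3892
Σ(R_m − R̄_m)² = 212.6343  ⇒  Var(R_m) = 212.6343 / 7 = 30.3763
β = Cov / Var(R_m) = 18.3892 / 30.3763 = 0.6054
MRP = 10.64% − 5.59% = 5.05%
E(R) = R_f + β × MRP = 5.59% + 0.6054 × 5.05% = 8.65%

8.65%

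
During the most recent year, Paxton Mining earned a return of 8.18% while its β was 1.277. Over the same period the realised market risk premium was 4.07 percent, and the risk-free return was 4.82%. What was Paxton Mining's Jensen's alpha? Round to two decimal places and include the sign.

-1.84%

CAPM benchmark = R_f + β(R_m − R_f) = 4.82% + 1.277 × 4.07% = 10.01739%
α = actual − benchmark = 8.18% − 10.01739% = -1.84%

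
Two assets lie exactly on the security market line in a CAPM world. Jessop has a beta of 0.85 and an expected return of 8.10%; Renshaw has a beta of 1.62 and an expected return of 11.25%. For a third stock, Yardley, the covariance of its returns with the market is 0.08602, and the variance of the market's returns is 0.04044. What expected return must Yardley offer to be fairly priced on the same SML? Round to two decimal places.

13.32%

MRP = (11.25% − 8.10%) / (1.62 − 0.85) = 4.0909%
R_f = 8.10% − 0.85 × 4.0909% = 4.6227%
β_Yardley = Cov / Var(R_m) = 0.08602 / 0.04044 = 2.1271
E(R_Yardley) = R_f + β × MRP = 4.6227% + 2.1271 × 4.0909% = 13.32%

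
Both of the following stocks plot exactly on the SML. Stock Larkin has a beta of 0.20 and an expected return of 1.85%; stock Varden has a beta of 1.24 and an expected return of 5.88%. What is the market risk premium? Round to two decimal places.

Both satisfy E(R) = R_f + β·MRP, so the slope of the SML is
MRP = (5.88% − 1.85%) / (1.24 − 0.20) = 4.03% / 1.04 = 3.8750%

3.88%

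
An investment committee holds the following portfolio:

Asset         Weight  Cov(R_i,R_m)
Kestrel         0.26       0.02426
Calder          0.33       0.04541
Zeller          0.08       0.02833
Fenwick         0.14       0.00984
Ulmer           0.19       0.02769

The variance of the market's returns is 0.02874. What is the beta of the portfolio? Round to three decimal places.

β_Kestrel = 0.02426 / 0.02874 = 0.8441
β_Calder = 0.04541 / 0.02874 = 1.5800
β_Zeller = 0.02833 / 0.02874 = 0.9857
β_Fenwick = 0.00984 / 0.02874 = 0.3424
β_Ulmer = 0.02769 / 0.02874 = 0.9635
β_P = Σ w_i β_i = 0.26×0.8441 + 0.33×1.5800 + 0.08×0.9857 + 0.14×0.3424 + 0.19×0.9635 = 1.0507

1.051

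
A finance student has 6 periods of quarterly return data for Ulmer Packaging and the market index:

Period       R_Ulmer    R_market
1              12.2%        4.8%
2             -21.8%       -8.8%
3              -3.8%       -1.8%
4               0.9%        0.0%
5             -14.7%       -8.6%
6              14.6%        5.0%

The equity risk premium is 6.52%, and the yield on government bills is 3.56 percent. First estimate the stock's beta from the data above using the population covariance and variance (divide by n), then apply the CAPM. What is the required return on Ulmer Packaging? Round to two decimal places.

18.72%

Mean R_i = (12.2 − 21.8 − 3.8 + 0.9 − 14.7 + 14.6) / 6 = -2.1000%
Mean R_m = (4.8 − 8.8 − 1.8 + 0.0 − 8.6 + 5.0) / 6 = -1.5667%
Σ(R_i − R̄_i)(R_m − R̄_m) = 436.9200  ⇒  Cov = 436.9200 / 6 = 72.8200
Σ(R_m − R̄_m)² = 187.9533  ⇒  Var(R_m) = 187.9533 / 6 = 31.3256
β = Cov / Var(R_m) = 72.8200 / 31.3256 = 2.3246
E(R) = R_f + β × MRP = 3.56% + 2.3246 × 6.52% = 18.72%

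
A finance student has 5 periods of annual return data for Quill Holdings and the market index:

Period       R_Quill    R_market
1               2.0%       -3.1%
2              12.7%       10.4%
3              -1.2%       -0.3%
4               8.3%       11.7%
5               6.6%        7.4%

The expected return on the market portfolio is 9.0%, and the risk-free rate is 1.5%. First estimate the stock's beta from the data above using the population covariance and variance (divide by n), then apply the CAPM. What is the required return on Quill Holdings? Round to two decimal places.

6.86%

Mean R_i = (2.0 + 12.7 − 1.2 + 8.3 + 6.6) / 5 = 5.6800%
Mean R_m = (-3.1 + 10.4 − 0.3 + 11.7 + 7.4) / 5 = 5.2200%
Σ(R_i − R̄_i)(R_m − R̄_m) = 123.9420  ⇒  Cov = 123.9420 / 5 = 24.7884
Σ(R_m − R̄_m)² = 173.2680  ⇒  Var(R_m) = 173.2680 / 5 = 34.6536
β = Cov / Var(R_m) = 24.7884 / 34.6536 = 0.7153
MRP = 9.0% − 1.5% = 7.50%
E(R) = R_f + β × MRP = 1.5% + 0.7153 × 7.5% = 6.86%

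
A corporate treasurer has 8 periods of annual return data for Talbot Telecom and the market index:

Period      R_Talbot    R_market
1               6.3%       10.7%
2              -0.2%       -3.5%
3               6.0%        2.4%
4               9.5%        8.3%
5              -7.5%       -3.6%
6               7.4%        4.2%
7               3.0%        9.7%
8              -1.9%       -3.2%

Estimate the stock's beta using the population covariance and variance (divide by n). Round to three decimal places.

Mean R_i = (6.3 − 0.2 + 6.0 + 9.5 − 7.5 + 7.4 + 3.0 − 1.9) / 8 = 2.8250%
Mean R_m = (10.7 − 3.5 + 2.4 + 8.3 − 3.6 + 4.2 + 9.7 − 3.2) / 8 = 3.1250%
Σ(R_i − R̄_i)(R_m − R̄_m) = 183.9950  ⇒  Cov = 183.9950 / 8 = 22.9994
Σ(R_m − R̄_m)² = 258.1950  ⇒  Var(R_m) = 258.1950 / 8 = 32.2744
β = Cov / Var(R_m) = 22.9994 / 32.2744 = 0.7126

0.713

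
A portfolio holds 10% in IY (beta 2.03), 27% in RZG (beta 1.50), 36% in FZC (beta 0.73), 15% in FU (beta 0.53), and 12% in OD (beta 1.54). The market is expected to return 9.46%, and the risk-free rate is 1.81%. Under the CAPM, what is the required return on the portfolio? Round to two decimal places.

10.49%

β_P = Σ w_i β_i = 0.10×2.03 + 0.27×1.50 + 0.36×0.73 + 0.15×0.53 + 0.12×1.54 = 1.1351
MRP = 9.46% − 1.81% = 7.65%
E(R_P) = R_f + β_P × MRP = 1.81% + 1.1351 × 7.65% = 10.49%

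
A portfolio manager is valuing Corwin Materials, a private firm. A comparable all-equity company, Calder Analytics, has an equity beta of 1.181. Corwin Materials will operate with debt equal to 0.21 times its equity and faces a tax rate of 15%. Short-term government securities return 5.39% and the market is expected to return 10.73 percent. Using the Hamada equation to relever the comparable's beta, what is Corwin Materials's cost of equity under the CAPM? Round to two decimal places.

β_L = β_U × [1 + (1 − t)(D/E)] = 1.181 × [1 + (1 − 0.15) × 0.21]
    = 1.181 × [1 + 0.85 × 0.21] = 1.181 × 1.1785 = 1.3918
MRP = 10.73% − 5.39% = 5.34%
E(R) = R_f + β_L × MRP = 5.39% + 1.3918 × 5.34% = 12.82%

12.82%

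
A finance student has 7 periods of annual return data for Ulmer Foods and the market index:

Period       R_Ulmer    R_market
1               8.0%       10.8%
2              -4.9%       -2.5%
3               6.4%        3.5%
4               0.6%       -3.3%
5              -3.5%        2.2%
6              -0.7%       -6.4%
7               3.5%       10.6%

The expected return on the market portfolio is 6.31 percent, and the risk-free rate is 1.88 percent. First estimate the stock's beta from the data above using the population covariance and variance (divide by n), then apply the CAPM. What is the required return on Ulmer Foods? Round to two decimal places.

Mean R_i = (8.0 − 4.9 + 6.4 + 0.6 − 3.5 − 0.7 + 3.5) / 7 = 1.3429%
Mean R_m = (10.8 − 2.5 + 3.5 − 3.3 + 2.2 − 6.4 + 10.6) / 7 = 2.1286%
Σ(R_i − R̄_i)(R_m − R̄_m) = 132.9414  ⇒  Cov = 132.9414 / 7 = 18.9916
Σ(R_m − R̄_m)² = 272.4743  ⇒  Var(R_m) = 272.4743 / 7 = 38.9249
β = Cov / Var(R_m) = 18.9916 / 38.9249 = 0.4879
MRP = 6.31% − 1.88% = 4.43%
E(R) = R_f + β × MRP = 1.88% + 0.4879 × 4.43% = 4.04%

4.04%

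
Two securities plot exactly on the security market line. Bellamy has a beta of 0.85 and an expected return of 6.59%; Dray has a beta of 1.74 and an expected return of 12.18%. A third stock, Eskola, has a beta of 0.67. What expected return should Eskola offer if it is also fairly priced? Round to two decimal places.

MRP (SML slope) = (12.18% − 6.59%) / (1.74 − 0.85) = 5.59% / 0.89 = 6.2809%
R_f (intercept) = 6.59% − 0.85 × 6.2809% = 1.2512%
E(R_Eskola) = R_f + β × MRP = 1.2512% + 0.67 × 6.2809% = 5.46%

5.46%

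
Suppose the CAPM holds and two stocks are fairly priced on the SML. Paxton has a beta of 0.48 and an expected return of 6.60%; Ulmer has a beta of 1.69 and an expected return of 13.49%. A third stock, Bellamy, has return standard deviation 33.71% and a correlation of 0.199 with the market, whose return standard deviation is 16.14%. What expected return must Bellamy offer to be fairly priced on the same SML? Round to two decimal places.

6.23%

MRP = (13.49% − 6.60%) / (1.69 − 0.48) = 5.6942%
R_f = 6.60% − 0.48 × 5.6942% = 3.8668%
β_Bellamy = ρ·σ_i/σ_m = 0.199 × 33.71 / 16.14 = 0.4156
E(R_Bellamy) = R_f + β × MRP = 3.8668% + 0.4156 × 5.6942% = 6.23%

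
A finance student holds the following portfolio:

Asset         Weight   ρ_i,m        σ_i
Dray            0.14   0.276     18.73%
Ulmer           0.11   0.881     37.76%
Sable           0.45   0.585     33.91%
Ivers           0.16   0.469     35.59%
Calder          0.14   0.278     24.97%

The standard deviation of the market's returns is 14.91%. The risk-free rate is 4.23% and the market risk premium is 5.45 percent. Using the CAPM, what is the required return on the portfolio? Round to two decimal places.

10.43%

β_Dray = 0.276 × 18.73% / 14.91% = 0.3467
β_Ulmer = 0.881 × 37.76% / 14.91% = 2.2312
β_Sable = 0.585 × 33.91% / 14.91% = 1.3305
β_Ivers = 0.469 × 35.59% / 14.91% = 1.1195
β_Calder = 0.278 × 24.97% / 14.91% = 0.4656
β_P = Σ w_i β_i = 0.14×0.3467 + 0.11×2.2312 + 0.45×1.3305 + 0.16×1.1195 + 0.14×0.4656 = 1.1370
E(R_P) = R_f + β_P × MRP = 4.23% + 1.1370 × 5.45% = 10.43%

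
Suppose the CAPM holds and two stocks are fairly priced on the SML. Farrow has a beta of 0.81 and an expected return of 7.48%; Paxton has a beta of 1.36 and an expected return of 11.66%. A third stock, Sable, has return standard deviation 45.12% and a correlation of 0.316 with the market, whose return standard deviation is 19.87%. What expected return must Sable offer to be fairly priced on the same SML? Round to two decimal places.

MRP = (11.66% − 7.48%) / (1.36 − 0.81) = 7.6000%
R_f = 7.48% − 0.81 × 7.6000% = 1.3240%
β_Sable = ρ·σ_i/σ_m = 0.316 × 45.12 / 19.87 = 0.7176
E(R_Sable) = R_f + β × MRP = 1.3240% + 0.7176 × 7.6000% = 6.78%

6.78%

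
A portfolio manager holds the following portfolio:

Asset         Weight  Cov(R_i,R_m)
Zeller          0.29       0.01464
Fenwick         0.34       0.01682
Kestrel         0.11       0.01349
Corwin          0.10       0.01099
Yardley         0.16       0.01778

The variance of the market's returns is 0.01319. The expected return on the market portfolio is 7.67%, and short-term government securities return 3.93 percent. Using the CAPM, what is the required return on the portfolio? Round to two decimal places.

8.29%

β_Zeller = 0.01464 / 0.01319 = 1.1099
β_Fenwick = 0.01682 / 0.01319 = 1.2752
β_Kestrel = 0.01349 / 0.01319 = 1.0227
β_Corwin = 0.01099 / 0.01319 = 0.8332
β_Yardley = 0.01778 / 0.01319 = 1.3480
β_P = Σ w_i β_i = 0.29×1.1099 + 0.34×1.2752 + 0.11×1.0227 + 0.10×0.8332 + 0.16×1.3480 = 1.1669
MRP = 7.67% − 3.93% = 3.74%
E(R_P) = R_f + β_P × MRP = 3.93% + 1.1669 × 3.74% = 8.29%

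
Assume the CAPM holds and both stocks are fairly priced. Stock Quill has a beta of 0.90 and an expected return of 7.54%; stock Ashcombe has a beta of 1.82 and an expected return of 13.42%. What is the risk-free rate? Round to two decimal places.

Both satisfy E(R) = R_f + β·MRP, so the slope of the SML is
MRP = (13.42% − 7.54%) / (1.82 − 0.90) = 5.88% / 0.92 = 6.3913%
R_f = E(R_Quill) − β_Quill·MRP = 7.54% − 0.90 × 6.3913% = 1.7878%

1.79%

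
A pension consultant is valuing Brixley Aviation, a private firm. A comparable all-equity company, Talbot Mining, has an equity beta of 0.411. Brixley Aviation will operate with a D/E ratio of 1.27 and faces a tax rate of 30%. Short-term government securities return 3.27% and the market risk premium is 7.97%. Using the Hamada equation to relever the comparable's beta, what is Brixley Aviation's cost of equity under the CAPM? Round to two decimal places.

9.46%

β_L = β_U × [1 + (1 − t)(D/E)] = 0.411 × [1 + (1 − 0.30) × 1.27]
    = 0.411 × [1 + 0.70 × 1.27] = 0.411 × 1.8890 = 0.7764
E(R) = R_f + β_L × MRP = 3.27% + 0.7764 × 7.97% = 9.46%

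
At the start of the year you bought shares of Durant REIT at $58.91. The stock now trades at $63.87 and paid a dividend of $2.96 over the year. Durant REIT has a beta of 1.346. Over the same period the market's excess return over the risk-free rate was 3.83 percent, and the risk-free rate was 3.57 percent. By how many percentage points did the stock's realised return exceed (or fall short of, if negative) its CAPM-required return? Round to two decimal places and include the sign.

Realised HPR = (P1 + D1 − P0) / P0 = (63.87 + 2.96 − 58.91) / 58.91 = 7.92 / 58.91 = 13.4442%
CAPM required = R_f + β·MRP = 3.57% + 1.346 × 3.83% = 8.72518%
α = realised − required = 13.4442% − 8.72518% = +4.72%

+4.72%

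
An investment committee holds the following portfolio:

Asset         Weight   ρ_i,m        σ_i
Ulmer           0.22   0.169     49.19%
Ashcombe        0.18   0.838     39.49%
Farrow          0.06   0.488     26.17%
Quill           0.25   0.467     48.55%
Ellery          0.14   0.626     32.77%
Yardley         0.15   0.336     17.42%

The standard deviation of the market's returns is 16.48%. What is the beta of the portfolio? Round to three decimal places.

β_Ulmer = 0.169 × 49.19% / 16.48% = 0.5044
β_Ashcombe = 0.838 × 39.49% / 16.48% = 2.0080
β_Farrow = 0.488 × 26.17% / 16.48% = 0.7749
β_Quill = 0.467 × 48.55% / 16.48% = 1.3758
β_Ellery = 0.626 × 32.77% / 16.48% = 1.2448
β_Yardley = 0.336 × 17.42% / 16.48% = 0.3552
β_P = Σ w_i β_i = 0.22×0.5044 + 0.18×2.0080 + 0.06×0.7749 + 0.25×1.3758 + 0.14×1.2448 + 0.15×0.3552 = 1.0904

1.090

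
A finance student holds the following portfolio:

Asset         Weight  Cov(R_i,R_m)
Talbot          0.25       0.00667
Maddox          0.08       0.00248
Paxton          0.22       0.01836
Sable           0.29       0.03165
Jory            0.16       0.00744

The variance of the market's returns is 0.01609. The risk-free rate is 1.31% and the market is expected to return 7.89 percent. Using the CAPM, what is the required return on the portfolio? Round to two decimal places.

β_Talbot = 0.00667 / 0.01609 = 0.4145
β_Maddox = 0.00248 / 0.01609 = 0.1541
β_Paxton = 0.01836 / 0.01609 = 1.1411
β_Sable = 0.03165 / 0.01609 = 1.9671
β_Jory = 0.00744 / 0.01609 = 0.4624
β_P = Σ w_i β_i = 0.25×0.4145 + 0.08×0.1541 + 0.22×1.1411 + 0.29×1.9671 + 0.16×0.4624 = 1.0114
MRP = 7.89% − 1.31% = 6.58%
E(R_P) = R_f + β_P × MRP = 1.31% + 1.0114 × 6.58% = 7.97%

7.97%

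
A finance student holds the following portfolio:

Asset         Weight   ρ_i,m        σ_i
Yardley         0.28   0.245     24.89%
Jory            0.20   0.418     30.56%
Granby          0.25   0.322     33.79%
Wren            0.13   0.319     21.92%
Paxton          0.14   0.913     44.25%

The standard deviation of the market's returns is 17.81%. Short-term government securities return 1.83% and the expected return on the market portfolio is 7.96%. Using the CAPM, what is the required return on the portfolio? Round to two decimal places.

β_Yardley = 0.245 × 24.89% / 17.81% = 0.3424
β_Jory = 0.418 × 30.56% / 17.81% = 0.7172
β_Granby = 0.322 × 33.79% / 17.81% = 0.6109
β_Wren = 0.319 × 21.92% / 17.81% = 0.3926
β_Paxton = 0.913 × 44.25% / 17.81% = 2.2684
β_P = Σ w_i β_i = 0.28×0.3424 + 0.20×0.7172 + 0.25×0.6109 + 0.13×0.3926 + 0.14×2.2684 = 0.7607
MRP = 7.96% − 1.83% = 6.13%
E(R_P) = R_f + β_P × MRP = 1.83% + 0.7607 × 6.13% = 6.49%

6.49%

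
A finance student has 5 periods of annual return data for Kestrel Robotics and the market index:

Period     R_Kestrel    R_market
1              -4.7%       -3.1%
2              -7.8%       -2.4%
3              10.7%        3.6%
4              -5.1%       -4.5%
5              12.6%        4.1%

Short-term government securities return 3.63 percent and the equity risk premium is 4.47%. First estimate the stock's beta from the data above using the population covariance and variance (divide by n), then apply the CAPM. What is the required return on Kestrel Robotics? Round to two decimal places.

13.99%

Mean R_i = (-4.7 − 7.8 + 10.7 − 5.1 + 12.6) / 5 = 1.1400%
Mean R_m = (-3.1 − 2.4 + 3.6 − 4.5 + 4.1) / 5 = -0.4600%
Σ(R_i − R̄_i)(R_m − R̄_m) = 149.0420  ⇒  Cov = 149.0420 / 5 = 29.8084
Σ(R_m − R̄_m)² = 64.3320  ⇒  Var(R_m) = 64.3320 / 5 = 12.8664
β = Cov / Var(R_m) = 29.8084 / 12.8664 = 2.3168
E(R) = R_f + β × MRP = 3.63% + 2.3168 × 4.47% = 13.99%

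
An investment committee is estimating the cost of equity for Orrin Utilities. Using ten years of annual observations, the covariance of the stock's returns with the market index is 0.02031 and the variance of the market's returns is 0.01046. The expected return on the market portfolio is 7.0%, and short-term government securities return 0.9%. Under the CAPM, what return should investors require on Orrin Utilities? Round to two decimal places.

12.74%

β = Cov(R_i, R_m) / Var(R_m) = 0.02031 / 0.01046 = 1.9417
MRP = 7.0% − 0.9% = 6.10%
E(R) = R_f + β × MRP = 0.9% + 1.9417 × 6.1% = 12.74%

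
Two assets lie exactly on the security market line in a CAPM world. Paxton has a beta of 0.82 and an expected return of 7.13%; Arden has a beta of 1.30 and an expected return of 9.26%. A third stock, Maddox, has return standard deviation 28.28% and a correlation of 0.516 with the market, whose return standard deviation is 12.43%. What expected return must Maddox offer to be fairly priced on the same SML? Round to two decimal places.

MRP = (9.26% − 7.13%) / (1.30 − 0.82) = 4.4375%
R_f = 7.13% − 0.82 × 4.4375% = 3.4913%
β_Maddox = ρ·σ_i/σ_m = 0.516 × 28.28 / 12.43 = 1.1740
E(R_Maddox) = R_f + β × MRP = 3.4913% + 1.1740 × 4.4375% = 8.70%

8.70%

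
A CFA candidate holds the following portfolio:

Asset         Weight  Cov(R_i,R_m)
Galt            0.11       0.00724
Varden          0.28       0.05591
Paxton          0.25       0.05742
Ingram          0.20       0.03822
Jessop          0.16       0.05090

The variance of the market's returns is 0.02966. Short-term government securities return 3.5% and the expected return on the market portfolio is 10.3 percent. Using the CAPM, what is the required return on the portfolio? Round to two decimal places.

14.18%

β_Galt = 0.00724 / 0.02966 = 0.2441
β_Varden = 0.05591 / 0.02966 = 1.8850
β_Paxton = 0.05742 / 0.02966 = 1.9359
β_Ingram = 0.03822 / 0.02966 = 1.2886
β_Jessop = 0.05090 / 0.02966 = 1.7161
β_P = Σ w_i β_i = 0.11×0.2441 + 0.28×1.8850 + 0.25×1.9359 + 0.20×1.2886 + 0.16×1.7161 = 1.5709
MRP = 10.3% − 3.5% = 6.80%
E(R_P) = R_f + β_P × MRP = 3.5% + 1.5709 × 6.8% = 14.18%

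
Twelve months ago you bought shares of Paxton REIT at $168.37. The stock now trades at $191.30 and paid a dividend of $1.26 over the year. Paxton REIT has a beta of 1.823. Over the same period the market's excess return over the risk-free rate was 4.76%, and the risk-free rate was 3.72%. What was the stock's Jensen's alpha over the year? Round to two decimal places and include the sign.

+1.97%

Realised HPR = (P1 + D1 − P0) / P0 = (191.30 + 1.26 − 168.37) / 168.37 = 24.19 / 168.37 = 14.3672%
CAPM required = R_f + β·MRP = 3.72% + 1.823 × 4.76% = 12.39748%
α = realised − required = 14.3672% − 12.39748% = +1.97%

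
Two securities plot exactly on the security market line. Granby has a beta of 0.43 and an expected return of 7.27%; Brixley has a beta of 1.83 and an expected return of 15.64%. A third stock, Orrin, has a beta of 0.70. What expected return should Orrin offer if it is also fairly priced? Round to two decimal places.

MRP (SML slope) = (15.64% − 7.27%) / (1.83 − 0.43) = 8.37% / 1.40 = 5.9786%
R_f (intercept) = 7.27% − 0.43 × 5.9786% = 4.6992%
E(R_Orrin) = R_f + β × MRP = 4.6992% + 0.70 × 5.9786% = 8.88%

8.88%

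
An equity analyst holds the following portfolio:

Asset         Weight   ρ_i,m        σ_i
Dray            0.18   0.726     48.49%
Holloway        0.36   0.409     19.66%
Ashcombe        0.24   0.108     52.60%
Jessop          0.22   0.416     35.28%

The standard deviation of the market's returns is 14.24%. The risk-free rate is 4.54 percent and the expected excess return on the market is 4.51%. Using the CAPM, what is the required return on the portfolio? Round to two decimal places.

8.92%

β_Dray = 0.726 × 48.49% / 14.24% = 2.4722
β_Holloway = 0.409 × 19.66% / 14.24% = 0.5647
β_Ashcombe = 0.108 × 52.60% / 14.24% = 0.3989
β_Jessop = 0.416 × 35.28% / 14.24% = 1.0307
β_P = Σ w_i β_i = 0.18×2.4722 + 0.36×0.5647 + 0.24×0.3989 + 0.22×1.0307 = 0.9708
E(R_P) = R_f + β_P × MRP = 4.54% + 0.9708 × 4.51% = 8.92%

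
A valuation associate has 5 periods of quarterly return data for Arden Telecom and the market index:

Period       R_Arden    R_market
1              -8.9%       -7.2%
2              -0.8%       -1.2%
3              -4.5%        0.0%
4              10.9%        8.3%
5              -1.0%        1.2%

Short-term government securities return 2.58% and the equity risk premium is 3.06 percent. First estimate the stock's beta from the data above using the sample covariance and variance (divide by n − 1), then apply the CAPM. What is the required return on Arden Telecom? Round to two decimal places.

Mean R_i = (-8.9 − 0.8 − 4.5 + 10.9 − 1.0) / 5 = -0.8600%
Mean R_m = (-7.2 − 1.2 + 0.0 + 8.3 + 1.2) / 5 = 0.2200%
Σ(R_i − R̄_i)(R_m − R̄_m) = 155.2560  ⇒  Cov = 155.2560 / 4 = 38.8140
Σ(R_m − R̄_m)² = 123.3680  ⇒  Var(R_m) = 123.3680 / 4 = 30.8420
β = Cov / Var(R_m) = 38.8140 / 30.8420 = 1.2585
E(R) = R_f + β × MRP = 2.58% + 1.2585 × 3.06% = 6.43%

6.43%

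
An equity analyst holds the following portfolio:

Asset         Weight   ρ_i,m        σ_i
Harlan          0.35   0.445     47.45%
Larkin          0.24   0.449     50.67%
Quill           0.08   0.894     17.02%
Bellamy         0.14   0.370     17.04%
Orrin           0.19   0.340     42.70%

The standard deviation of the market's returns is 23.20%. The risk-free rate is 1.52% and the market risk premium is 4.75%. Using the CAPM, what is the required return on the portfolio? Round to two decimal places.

β_Harlan = 0.445 × 47.45% / 23.20% = 0.9101
β_Larkin = 0.449 × 50.67% / 23.20% = 0.9806
β_Quill = 0.894 × 17.02% / 23.20% = 0.6559
β_Bellamy = 0.370 × 17.04% / 23.20% = 0.2718
β_Orrin = 0.340 × 42.70% / 23.20% = 0.6258
β_P = Σ w_i β_i = 0.35×0.9101 + 0.24×0.9806 + 0.08×0.6559 + 0.14×0.2718 + 0.19×0.6258 = 0.7633
E(R_P) = R_f + β_P × MRP = 1.52% + 0.7633 × 4.75% = 5.15%

5.15%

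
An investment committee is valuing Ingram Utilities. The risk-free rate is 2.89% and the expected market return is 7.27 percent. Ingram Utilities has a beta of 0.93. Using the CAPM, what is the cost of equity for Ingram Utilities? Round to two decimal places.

Market risk premium = E(R_m) − R_f = 7.27% − 2.89% = 4.38%
E(R) = R_f + β × MRP = 2.89% + 0.93 × 4.38% = 6.96%

6.96%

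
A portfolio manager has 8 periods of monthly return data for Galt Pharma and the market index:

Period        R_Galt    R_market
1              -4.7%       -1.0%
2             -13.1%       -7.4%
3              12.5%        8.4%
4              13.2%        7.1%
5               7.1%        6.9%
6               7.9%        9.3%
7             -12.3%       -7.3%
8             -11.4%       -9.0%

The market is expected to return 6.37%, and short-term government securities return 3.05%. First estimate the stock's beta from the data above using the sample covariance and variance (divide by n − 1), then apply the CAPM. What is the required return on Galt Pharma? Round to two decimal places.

7.71%

Mean R_i = (-4.7 − 13.1 + 12.5 + 13.2 + 7.1 + 7.9 − 12.3 − 11.4) / 8 = -0.1000%
Mean R_m = (-1.0 − 7.4 + 8.4 + 7.1 + 6.9 + 9.3 − 7.3 − 9.0) / 8 = 0.8750%
Σ(R_i − R̄_i)(R_m − R̄_m) = 615.9100  ⇒  Cov = 615.9100 / 7 = 87.9871
Σ(R_m − R̄_m)² = 438.9950  ⇒  Var(R_m) = 438.9950 / 7 = 62.7136
β = Cov / Var(R_m) = 87.9871 / 62.7136 = 1.4030
MRP = 6.37% − 3.05% = 3.32%
E(R) = R_f + β × MRP = 3.05% + 1.4030 × 3.32% = 7.71%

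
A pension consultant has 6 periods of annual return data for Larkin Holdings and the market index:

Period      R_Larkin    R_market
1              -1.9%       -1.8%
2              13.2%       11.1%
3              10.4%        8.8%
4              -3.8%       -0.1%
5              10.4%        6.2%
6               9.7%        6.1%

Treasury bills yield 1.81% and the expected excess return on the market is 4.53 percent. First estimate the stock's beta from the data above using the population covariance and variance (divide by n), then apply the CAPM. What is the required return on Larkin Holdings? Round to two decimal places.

Mean R_i = (-1.9 + 13.2 + 10.4 − 3.8 + 10.4 + 9.7) / 6 = 6.3333%
Mean R_m = (-1.8 + 11.1 + 8.8 − 0.1 + 6.2 + 6.1) / 6 = 5.0500%
Σ(R_i − R̄_i)(R_m − R̄_m) = 173.5900  ⇒  Cov = 173.5900 / 6 = 28.9317
Σ(R_m − R̄_m)² = 126.5350  ⇒  Var(R_m) = 126.5350 / 6 = 21.0892
β = Cov / Var(R_m) = 28.9317 / 21.0892 = 1.3719
E(R) = R_f + β × MRP = 1.81% + 1.3719 × 4.53% = 8.02%

8.02%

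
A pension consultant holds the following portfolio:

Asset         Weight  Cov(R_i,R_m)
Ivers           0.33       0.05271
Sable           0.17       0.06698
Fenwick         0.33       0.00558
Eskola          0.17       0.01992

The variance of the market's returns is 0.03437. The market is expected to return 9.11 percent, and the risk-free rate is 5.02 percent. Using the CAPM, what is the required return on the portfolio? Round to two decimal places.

β_Ivers = 0.05271 / 0.03437 = 1.5336
β_Sable = 0.06698 / 0.03437 = 1.9488
β_Fenwick = 0.00558 / 0.03437 = 0.1624
β_Eskola = 0.01992 / 0.03437 = 0.5796
β_P = Σ w_i β_i = 0.33×1.5336 + 0.17×1.9488 + 0.33×0.1624 + 0.17×0.5796 = 0.9895
MRP = 9.11% − 5.02% = 4.09%
E(R_P) = R_f + β_P × MRP = 5.02% + 0.9895 × 4.09% = 9.07%

9.07%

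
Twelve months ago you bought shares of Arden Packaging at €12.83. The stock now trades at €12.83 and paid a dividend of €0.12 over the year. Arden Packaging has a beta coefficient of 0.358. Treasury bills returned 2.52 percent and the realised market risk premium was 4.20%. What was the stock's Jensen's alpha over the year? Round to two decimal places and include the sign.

Realised HPR = (P1 + D1 − P0) / P0 = (12.83 + 0.12 − 12.83) / 12.83 = 0.12 / 12.83 = 0.9353%
CAPM required = R_f + β·MRP = 2.52% + 0.358 × 4.20% = 4.02360%
α = realised − required = 0.9353% − 4.02360% = -3.09%

-3.09%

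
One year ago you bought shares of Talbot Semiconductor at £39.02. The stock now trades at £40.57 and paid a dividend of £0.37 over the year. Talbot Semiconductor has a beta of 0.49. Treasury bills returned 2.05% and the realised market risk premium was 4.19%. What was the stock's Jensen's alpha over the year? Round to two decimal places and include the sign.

Realised HPR = (P1 + D1 − P0) / P0 = (40.57 + 0.37 − 39.02) / 39.02 = 1.92 / 39.02 = 4.9206%
CAPM required = R_f + β·MRP = 2.05% + 0.49 × 4.19% = 4.1031%
α = realised − required = 4.9206% − 4.1031% = +0.82%

+0.82%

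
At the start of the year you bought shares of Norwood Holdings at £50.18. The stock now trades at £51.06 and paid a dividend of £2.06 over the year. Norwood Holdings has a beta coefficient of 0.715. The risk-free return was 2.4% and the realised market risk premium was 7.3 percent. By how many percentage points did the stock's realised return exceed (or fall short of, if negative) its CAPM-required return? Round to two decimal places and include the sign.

-1.76%

Realised HPR = (P1 + D1 − P0) / P0 = (51.06 + 2.06 − 50.18) / 50.18 = 2.94 / 50.18 = 5.8589%
CAPM required = R_f + β·MRP = 2.4% + 0.715 × 7.3% = 7.6195%
α = realised − required = 5.8589% − 7.6195% = -1.76%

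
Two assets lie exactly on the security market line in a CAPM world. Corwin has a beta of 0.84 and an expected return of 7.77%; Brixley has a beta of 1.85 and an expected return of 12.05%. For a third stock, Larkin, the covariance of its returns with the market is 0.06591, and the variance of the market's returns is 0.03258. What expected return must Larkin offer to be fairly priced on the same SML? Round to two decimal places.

MRP = (12.05% − 7.77%) / (1.85 − 0.84) = 4.2376%
R_f = 7.77% − 0.84 × 4.2376% = 4.2104%
β_Larkin = Cov / Var(R_m) = 0.06591 / 0.03258 = 2.0230
E(R_Larkin) = R_f + β × MRP = 4.2104% + 2.0230 × 4.2376% = 12.78%

12.78%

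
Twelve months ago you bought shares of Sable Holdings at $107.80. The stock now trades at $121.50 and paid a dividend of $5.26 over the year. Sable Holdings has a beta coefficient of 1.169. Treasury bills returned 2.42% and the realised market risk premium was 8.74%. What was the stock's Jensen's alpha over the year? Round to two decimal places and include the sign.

Realised HPR = (P1 + D1 − P0) / P0 = (121.50 + 5.26 − 107.80) / 107.80 = 18.96 / 107.80 = 17.5881%
CAPM required = R_f + β·MRP = 2.42% + 1.169 × 8.74% = 12.63706%
α = realised − required = 17.5881% − 12.63706% = +4.95%

+4.95%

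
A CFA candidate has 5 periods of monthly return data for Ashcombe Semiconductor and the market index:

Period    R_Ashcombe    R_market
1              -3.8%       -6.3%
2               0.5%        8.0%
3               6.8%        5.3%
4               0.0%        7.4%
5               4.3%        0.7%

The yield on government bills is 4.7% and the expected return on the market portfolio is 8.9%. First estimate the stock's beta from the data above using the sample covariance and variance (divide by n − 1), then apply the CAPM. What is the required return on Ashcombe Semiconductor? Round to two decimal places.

5.99%

Mean R_i = (-3.8 + 0.5 + 6.8 + 0.0 + 4.3) / 5 = 1.5600%
Mean R_m = (-6.3 + 8.0 + 5.3 + 7.4 + 0.7) / 5 = 3.0200%
Σ(R_i − R̄_i)(R_m − R̄_m) = 43.4340  ⇒  Cov = 43.4340 / 4 = 10.8585
Σ(R_m − R̄_m)² = 141.4280  ⇒  Var(R_m) = 141.4280 / 4 = 35.3570
β = Cov / Var(R_m) = 10.8585 / 35.3570 = 0.3071
MRP = 8.9% − 4.7% = 4.20%
E(R) = R_f + β × MRP = 4.7% + 0.3071 × 4.2% = 5.99%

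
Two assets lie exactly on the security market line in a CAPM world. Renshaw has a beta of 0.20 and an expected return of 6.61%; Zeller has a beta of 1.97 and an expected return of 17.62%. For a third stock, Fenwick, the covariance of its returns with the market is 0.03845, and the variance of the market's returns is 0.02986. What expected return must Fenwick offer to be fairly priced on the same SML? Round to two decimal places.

13.38%

MRP = (17.62% − 6.61%) / (1.97 − 0.20) = 6.2203%
R_f = 6.61% − 0.20 × 6.2203% = 5.3659%
β_Fenwick = Cov / Var(R_m) = 0.03845 / 0.02986 = 1.2877
E(R_Fenwick) = R_f + β × MRP = 5.3659% + 1.2877 × 6.2203% = 13.38%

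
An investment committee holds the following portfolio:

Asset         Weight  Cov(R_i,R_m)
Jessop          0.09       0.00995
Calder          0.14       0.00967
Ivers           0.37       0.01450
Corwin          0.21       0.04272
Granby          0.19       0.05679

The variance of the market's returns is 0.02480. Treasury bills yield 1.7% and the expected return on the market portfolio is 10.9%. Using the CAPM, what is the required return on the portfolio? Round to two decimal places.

β_Jessop = 0.00995 / 0.02480 = 0.4012
β_Calder = 0.00967 / 0.02480 = 0.3899
β_Ivers = 0.01450 / 0.02480 = 0.5847
β_Corwin = 0.04272 / 0.02480 = 1.7226
β_Granby = 0.05679 / 0.02480 = 2.2899
β_P = Σ w_i β_i = 0.09×0.4012 + 0.14×0.3899 + 0.37×0.5847 + 0.21×1.7226 + 0.19×2.2899 = 1.1039
MRP = 10.9% − 1.7% = 9.20%
E(R_P) = R_f + β_P × MRP = 1.7% + 1.1039 × 9.2% = 11.86%

11.86%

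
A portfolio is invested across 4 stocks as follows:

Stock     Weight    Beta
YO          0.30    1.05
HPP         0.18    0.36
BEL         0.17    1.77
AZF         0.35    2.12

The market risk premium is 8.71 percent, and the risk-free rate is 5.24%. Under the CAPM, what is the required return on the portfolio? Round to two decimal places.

β_P = Σ w_i β_i = 0.30×1.05 + 0.18×0.36 + 0.17×1.77 + 0.35×2.12 = 1.4227
E(R_P) = R_f + β_P × MRP = 5.24% + 1.4227 × 8.71% = 17.63%

17.63%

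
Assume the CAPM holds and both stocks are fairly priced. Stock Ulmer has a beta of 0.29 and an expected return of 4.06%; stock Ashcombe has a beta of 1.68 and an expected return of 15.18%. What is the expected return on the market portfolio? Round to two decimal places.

9.74%

Both satisfy E(R) = R_f + β·MRP, so the slope of the SML is
MRP = (15.18% − 4.06%) / (1.68 − 0.29) = 11.12% / 1.39 = 8.0000%
R_f = E(R_Ulmer) − β_Ulmer·MRP = 4.06% − 0.29 × 8.0000% = 1.7400%
E(R_m) = R_f + MRP = 1.7400% + 8.0000% = 9.74%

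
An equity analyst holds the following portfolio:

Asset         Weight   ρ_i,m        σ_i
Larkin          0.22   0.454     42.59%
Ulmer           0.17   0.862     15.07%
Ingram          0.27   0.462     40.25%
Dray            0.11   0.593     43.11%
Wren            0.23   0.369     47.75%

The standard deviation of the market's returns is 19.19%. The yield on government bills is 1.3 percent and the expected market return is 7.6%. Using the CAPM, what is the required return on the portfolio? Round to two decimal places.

β_Larkin = 0.454 × 42.59% / 19.19% = 1.0076
β_Ulmer = 0.862 × 15.07% / 19.19% = 0.6769
β_Ingram = 0.462 × 40.25% / 19.19% = 0.9690
β_Dray = 0.593 × 43.11% / 19.19% = 1.3322
β_Wren = 0.369 × 47.75% / 19.19% = 0.9182
β_P = Σ w_i β_i = 0.22×1.0076 + 0.17×0.6769 + 0.27×0.9690 + 0.11×1.3322 + 0.23×0.9182 = 0.9561
MRP = 7.6% − 1.3% = 6.30%
E(R_P) = R_f + β_P × MRP = 1.3% + 0.9561 × 6.3% = 7.32%

7.32%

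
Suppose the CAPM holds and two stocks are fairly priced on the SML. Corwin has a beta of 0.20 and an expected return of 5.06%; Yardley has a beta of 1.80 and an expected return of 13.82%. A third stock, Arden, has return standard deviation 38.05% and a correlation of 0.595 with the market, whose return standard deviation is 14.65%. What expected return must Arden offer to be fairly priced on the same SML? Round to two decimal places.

12.43%

MRP = (13.82% − 5.06%) / (1.80 − 0.20) = 5.4750%
R_f = 5.06% − 0.20 × 5.4750% = 3.9650%
β_Arden = ρ·σ_i/σ_m = 0.595 × 38.05 / 14.65 = 1.5454
E(R_Arden) = R_f + β × MRP = 3.9650% + 1.5454 × 5.4750% = 12.43%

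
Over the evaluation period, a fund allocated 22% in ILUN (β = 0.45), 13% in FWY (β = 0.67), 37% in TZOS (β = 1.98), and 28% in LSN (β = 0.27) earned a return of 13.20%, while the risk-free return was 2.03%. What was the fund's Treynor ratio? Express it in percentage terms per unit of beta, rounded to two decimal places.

β_P = 0.22×0.45 + 0.13×0.67 + 0.37×1.98 + 0.28×0.27 = 0.9943
Treynor = (R_P − R_f) / β_P = (13.20% − 2.03%) / 0.9943 = 11.17% / 0.9943 = 11.23%

11.23%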